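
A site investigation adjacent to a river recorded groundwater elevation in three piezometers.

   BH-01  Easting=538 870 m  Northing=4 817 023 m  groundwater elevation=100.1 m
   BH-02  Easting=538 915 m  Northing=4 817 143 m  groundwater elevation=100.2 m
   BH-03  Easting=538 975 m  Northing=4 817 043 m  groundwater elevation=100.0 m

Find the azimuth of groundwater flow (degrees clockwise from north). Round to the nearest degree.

Taking BH-01 as reference: BH-02−BH-01 = (45, 120, +0.1); BH-03−BH-01 = (105, 20, -0.1).
Solve a·Δx + b·Δy = Δh: det = 45·20 − 105·120 = -11700.
∂h/∂x = [(+0.1)·20 − (-0.1)·120] / -11700 = -0.001197
∂h/∂y = [45·(-0.1) − 105·(+0.1)] / -11700 = +0.001282
Flow direction (−∇h) has components (+0.001197 E, -0.001282 N).
Azimuth = atan2(E, N) = atan2(+0.001197, -0.001282) = 137.0° ≈ 137°.

137°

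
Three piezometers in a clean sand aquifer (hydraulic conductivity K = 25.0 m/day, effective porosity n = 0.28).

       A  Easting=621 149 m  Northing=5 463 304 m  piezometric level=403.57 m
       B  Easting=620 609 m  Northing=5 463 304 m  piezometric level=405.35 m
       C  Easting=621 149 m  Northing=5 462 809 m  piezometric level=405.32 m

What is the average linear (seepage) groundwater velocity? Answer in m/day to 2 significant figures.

0.43 m/day

∂h/∂x = (405.35 − 403.57) / (620609 − 621149) = -0.003296
∂h/∂y = (405.32 − 403.57) / (5462809 − 5463304) = -0.003535
|∇h| = √(-0.003296² + -0.003535²) = 0.004833
Seepage velocity v = K·i/n = 25.0 × 0.004833 / 0.28 = 0.4315 m/day.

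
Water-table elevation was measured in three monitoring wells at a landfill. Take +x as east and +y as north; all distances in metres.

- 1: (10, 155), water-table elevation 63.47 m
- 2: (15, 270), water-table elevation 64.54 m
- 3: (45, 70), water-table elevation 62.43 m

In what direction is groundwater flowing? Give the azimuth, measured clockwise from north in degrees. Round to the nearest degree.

Taking 1 as reference: 2−1 = (5, 115, +1.07); 3−1 = (35, -85, -1.04).
Determinant of the coordinate differences = 5·(-85) − 35·115 = -4450.
∂h/∂x = [(+1.07)·(-85) − (-1.04)·115] / -4450 = -0.006438
∂h/∂y = [5·(-1.04) − 35·(+1.07)] / -4450 = +0.009584
Flow direction (−∇h) has components (+0.006438 E, -0.009584 N).
Azimuth = atan2(E, N) = atan2(+0.006438, -0.009584) = 146.1° ≈ 146°.

146°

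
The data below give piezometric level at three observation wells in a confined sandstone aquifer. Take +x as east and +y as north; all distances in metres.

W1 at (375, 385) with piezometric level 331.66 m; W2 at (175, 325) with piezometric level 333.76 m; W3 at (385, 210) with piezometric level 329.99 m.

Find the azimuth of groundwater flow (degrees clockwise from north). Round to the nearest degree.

Taking W1 as reference: W2−W1 = (-200, -60, +2.10); W3−W1 = (10, -175, -1.67).
Determinant of the coordinate differences = (-200)·(-175) − 10·(-60) = 35600.
∂h/∂x = [(+2.10)·(-175) − (-1.67)·(-60)] / 35600 = -0.01314
∂h/∂y = [(-200)·(-1.67) − 10·(+2.10)] / 35600 = +0.008792
Flow direction (−∇h) has components (+0.01314 E, -0.008792 N).
Azimuth = atan2(E, N) = atan2(+0.01314, -0.008792) = 123.8° ≈ 124°.

124°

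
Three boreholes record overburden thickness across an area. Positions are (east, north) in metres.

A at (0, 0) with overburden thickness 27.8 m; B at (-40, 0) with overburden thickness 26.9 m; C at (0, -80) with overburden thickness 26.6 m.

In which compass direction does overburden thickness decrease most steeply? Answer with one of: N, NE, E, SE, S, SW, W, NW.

∂d/∂x = (26.9 − 27.8) / (-40 − 0) = +0.02250
∂d/∂y = (26.6 − 27.8) / (-80 − 0) = +0.01500
Steepest decrease is along −∇f = (-0.02250 E, -0.01500 N) → southwest.

SW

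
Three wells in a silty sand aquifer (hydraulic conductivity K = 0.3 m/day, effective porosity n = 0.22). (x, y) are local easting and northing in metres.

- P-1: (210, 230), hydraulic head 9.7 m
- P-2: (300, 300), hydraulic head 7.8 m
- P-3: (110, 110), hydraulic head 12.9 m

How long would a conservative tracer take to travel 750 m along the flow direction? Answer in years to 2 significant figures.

Differences from P-1: to P-2 (Δx, Δy, Δh) = (90, 70, -1.9); to P-3 = (-100, -120, +3.2).
Solve a·Δx + b·Δy = Δh: det = 90·(-120) − (-100)·70 = -3800.
∂h/∂x = [(-1.9)·(-120) − (+3.2)·70] / -3800 = -0.001053
∂h/∂y = [90·(+3.2) − (-100)·(-1.9)] / -3800 = -0.02579
|∇h| = √(-0.001053² + -0.02579²) = 0.02581
Seepage velocity v = K·i/n = 0.3 × 0.02581 / 0.22 = 0.0352 m/day.
t = 750 / 0.0352 = 2.131e+04 days = 58.3 years.

58 years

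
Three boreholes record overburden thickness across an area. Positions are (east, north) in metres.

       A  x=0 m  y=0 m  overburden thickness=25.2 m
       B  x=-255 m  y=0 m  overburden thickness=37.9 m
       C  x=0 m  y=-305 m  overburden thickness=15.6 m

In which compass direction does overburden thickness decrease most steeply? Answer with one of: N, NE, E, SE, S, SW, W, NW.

∂d/∂x = (37.9 − 25.2) / (-255 − 0) = -0.04980
∂d/∂y = (15.6 − 25.2) / (-305 − 0) = +0.03148
Steepest decrease is along −∇f = (+0.04980 E, -0.03148 N) → southeast.

SE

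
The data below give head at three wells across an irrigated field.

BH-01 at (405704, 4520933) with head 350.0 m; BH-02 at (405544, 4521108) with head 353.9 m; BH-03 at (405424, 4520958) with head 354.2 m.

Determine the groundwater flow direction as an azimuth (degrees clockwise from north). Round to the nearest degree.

Differences from BH-01: to BH-02 (Δx, Δy, Δh) = (-160, 175, +3.9); to BH-03 = (-280, 25, +4.2).
Solve a·Δx + b·Δy = Δh: det = (-160)·25 − (-280)·175 = 45000.
∂h/∂x = [(+3.9)·25 − (+4.2)·175] / 45000 = -0.01417
∂h/∂y = [(-160)·(+4.2) − (-280)·(+3.9)] / 45000 = +0.009333
Flow direction (−∇h) has components (+0.01417 E, -0.009333 N).
Azimuth = atan2(E, N) = atan2(+0.01417, -0.009333) = 123.4° ≈ 123°.

123°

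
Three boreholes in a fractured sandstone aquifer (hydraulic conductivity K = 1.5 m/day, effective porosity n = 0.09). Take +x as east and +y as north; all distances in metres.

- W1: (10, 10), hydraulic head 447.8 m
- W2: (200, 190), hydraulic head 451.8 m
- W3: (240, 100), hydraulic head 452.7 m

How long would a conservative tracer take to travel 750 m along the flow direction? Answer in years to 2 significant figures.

With h = a·x + b·y + c and W1 as origin, the differences give:
  190·a + 180·b = +4.0
  230·a + 90·b = +4.9
Eliminate b (×90 and ×180, subtract): -24300·a = -522.00 → a = ∂h/∂x = +0.02148
Back-substitute: b = ∂h/∂y = -0.0004527.
|∇h| = √(0.02148² + -0.0004527²) = 0.02148
Seepage velocity v = K·i/n = 1.5 × 0.02148 / 0.09 = 0.358 m/day.
t = 750 / 0.358 = 2095 days = 5.74 years.

5.7 years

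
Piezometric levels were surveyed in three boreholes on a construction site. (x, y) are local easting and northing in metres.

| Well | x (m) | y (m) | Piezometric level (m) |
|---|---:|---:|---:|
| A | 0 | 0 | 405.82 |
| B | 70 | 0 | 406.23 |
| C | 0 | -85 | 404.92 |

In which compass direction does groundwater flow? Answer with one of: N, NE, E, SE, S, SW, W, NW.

∂h/∂x = (406.23 − 405.82) / (70 − 0) = +0.005857
∂h/∂y = (404.92 − 405.82) / (-85 − 0) = +0.01059
Flow = −∇h = (-0.005857 east, -0.01059 north), which points southwest.

SW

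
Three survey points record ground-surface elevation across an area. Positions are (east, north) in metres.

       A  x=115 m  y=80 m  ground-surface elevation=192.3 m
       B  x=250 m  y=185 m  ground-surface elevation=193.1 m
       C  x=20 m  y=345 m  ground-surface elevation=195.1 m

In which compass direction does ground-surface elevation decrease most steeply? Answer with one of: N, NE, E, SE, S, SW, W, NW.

S

With z = a·x + b·y + c and A as origin, the differences give:
  135·a + 105·b = +0.8
  (-95)·a + 265·b = +2.8
Eliminate b (×265 and ×105, subtract): 45750·a = -82.00 → a = ∂z/∂x = -0.001792
Back-substitute: b = ∂z/∂y = +0.009923.
Steepest decrease is along −∇f = (+0.001792 E, -0.009923 N) → south.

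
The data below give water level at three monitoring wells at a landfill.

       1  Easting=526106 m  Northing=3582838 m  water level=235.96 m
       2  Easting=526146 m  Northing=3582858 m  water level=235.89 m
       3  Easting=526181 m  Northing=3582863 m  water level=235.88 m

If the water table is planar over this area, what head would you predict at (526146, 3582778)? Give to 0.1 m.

Differences from 1: to 2 (Δx, Δy, Δh) = (40, 20, -0.07); to 3 = (75, 25, -0.08).
Solve a·Δx + b·Δy = Δh: det = 40·25 − 75·20 = -500.
∂h/∂x = [(-0.07)·25 − (-0.08)·20] / -500 = +0.0003000
∂h/∂y = [40·(-0.08) − 75·(-0.07)] / -500 = -0.004100
h(526146, 3582778) = 235.96 + (+0.0003000)·(40) + (-0.004100)·(-60) = 235.96 +0.012 +0.246 = 236.218 m.

236.2 m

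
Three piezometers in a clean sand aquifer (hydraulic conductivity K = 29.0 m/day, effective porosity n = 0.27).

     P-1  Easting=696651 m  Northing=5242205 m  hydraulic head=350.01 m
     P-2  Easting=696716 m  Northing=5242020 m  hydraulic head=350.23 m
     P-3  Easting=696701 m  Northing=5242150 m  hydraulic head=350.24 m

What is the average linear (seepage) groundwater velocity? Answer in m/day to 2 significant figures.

With h = a·x + b·y + c and P-1 as origin, the differences give:
  65·a + (-185)·b = +0.22
  50·a + (-55)·b = +0.23
Eliminate b (×(-55) and ×(-185), subtract): 5675·a = 30.450 → a = ∂h/∂x = +0.005366
Back-substitute: b = ∂h/∂y = +0.0006960.
|∇h| = √(0.005366² + 0.0006960²) = 0.005411
Seepage velocity v = K·i/n = 29.0 × 0.005411 / 0.27 = 0.5812 m/day.

0.58 m/day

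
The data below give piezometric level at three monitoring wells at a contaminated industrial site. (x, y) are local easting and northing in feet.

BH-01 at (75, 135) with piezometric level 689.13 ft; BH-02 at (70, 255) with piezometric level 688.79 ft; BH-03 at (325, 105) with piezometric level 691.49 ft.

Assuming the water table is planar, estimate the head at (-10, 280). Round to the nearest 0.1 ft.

With h = a·x + b·y + c and BH-01 as origin, the differences give:
  (-5)·a + 120·b = -0.34
  250·a + (-30)·b = +2.36
Eliminate b (×(-30) and ×120, subtract): -29850·a = -273.000 → a = ∂h/∂x = +0.009146
Back-substitute: b = ∂h/∂y = -0.002452.
h(-10, 280) = 689.13 + (+0.009146)·(-85) + (-0.002452)·(145) = 689.13 -0.777 -0.356 = 687.997 ft.

688.0 ft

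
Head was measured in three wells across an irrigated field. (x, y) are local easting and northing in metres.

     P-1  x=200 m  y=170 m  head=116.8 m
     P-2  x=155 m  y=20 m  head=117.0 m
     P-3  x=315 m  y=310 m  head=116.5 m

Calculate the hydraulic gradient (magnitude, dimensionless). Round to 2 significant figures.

With h = a·x + b·y + c and P-1 as origin, the differences give:
  (-45)·a + (-150)·b = +0.2
  115·a + 140·b = -0.3
Eliminate b (×140 and ×(-150), subtract): 10950·a = -17.00 → a = ∂h/∂x = -0.001553
Back-substitute: b = ∂h/∂y = -0.0008676.
|∇h| = √(-0.001553² + -0.0008676²) = 0.001779

0.0018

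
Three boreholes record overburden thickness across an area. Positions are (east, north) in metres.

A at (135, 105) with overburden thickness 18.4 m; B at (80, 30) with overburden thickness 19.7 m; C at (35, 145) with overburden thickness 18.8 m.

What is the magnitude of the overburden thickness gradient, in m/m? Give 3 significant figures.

Three-point gradient (reference A): Δ to B = (-55, -75, +1.3), Δ to C = (-100, 40, +0.4).
∂d/∂x = -0.008454, ∂d/∂y = -0.01113 (det = -9700).
|∇f| = √(-0.008454² + -0.01113²) = 0.01398 m/m

0.0140 m/m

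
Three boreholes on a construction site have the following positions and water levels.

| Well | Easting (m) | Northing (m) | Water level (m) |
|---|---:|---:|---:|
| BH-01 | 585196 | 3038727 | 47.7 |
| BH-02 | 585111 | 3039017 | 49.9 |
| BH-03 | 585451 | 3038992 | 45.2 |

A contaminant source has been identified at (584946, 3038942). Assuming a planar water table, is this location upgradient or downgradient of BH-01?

Differences from BH-01: to BH-02 (Δx, Δy, Δh) = (-85, 290, +2.2); to BH-03 = (255, 265, -2.5).
Determinant of the coordinate differences = (-85)·265 − 255·290 = -96475.
∂h/∂x = [(+2.2)·265 − (-2.5)·290] / -96475 = -0.01356
∂h/∂y = [(-85)·(-2.5) − 255·(+2.2)] / -96475 = +0.003612
Head at (584946, 3038942) = 47.7 + (-0.01356)·(-250) + (+0.003612)·(215) = 51.87 m.
That is higher than the 47.7 m at BH-01, so the point is upgradient.

upgradient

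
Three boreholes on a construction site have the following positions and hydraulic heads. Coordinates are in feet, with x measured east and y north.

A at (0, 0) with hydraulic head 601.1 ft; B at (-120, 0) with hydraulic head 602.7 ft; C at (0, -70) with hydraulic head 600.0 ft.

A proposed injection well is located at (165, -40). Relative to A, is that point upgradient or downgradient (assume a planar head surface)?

downgradient

∂h/∂x = (602.7 − 601.1) / (-120 − 0) = -0.01333
∂h/∂y = (600.0 − 601.1) / (-70 − 0) = +0.01571
Head at (165, -40) = 601.1 + (-0.01333)·(165) + (+0.01571)·(-40) = 598.27 ft.
That is lower than the 601.1 ft at A, so the point is downgradient.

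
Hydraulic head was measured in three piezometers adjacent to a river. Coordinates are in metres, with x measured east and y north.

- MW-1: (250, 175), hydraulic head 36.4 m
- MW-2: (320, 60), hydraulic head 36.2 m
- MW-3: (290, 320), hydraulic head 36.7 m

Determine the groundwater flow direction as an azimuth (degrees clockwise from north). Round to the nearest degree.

Taking MW-1 as reference: MW-2−MW-1 = (70, -115, -0.2); MW-3−MW-1 = (40, 145, +0.3).
Determinant of the coordinate differences = 70·145 − 40·(-115) = 14750.
∂h/∂x = [(-0.2)·145 − (+0.3)·(-115)] / 14750 = +0.0003729
∂h/∂y = [70·(+0.3) − 40·(-0.2)] / 14750 = +0.001966
Flow direction (−∇h) has components (-0.0003729 E, -0.001966 N).
Azimuth = atan2(E, N) = atan2(-0.0003729, -0.001966) = 190.7° ≈ 191°.

191°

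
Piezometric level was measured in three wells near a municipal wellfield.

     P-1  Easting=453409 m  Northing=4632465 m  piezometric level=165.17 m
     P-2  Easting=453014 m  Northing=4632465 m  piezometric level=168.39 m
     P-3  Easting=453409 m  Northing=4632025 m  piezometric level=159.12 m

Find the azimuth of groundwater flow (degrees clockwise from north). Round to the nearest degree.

∂h/∂x = (168.39 − 165.17) / (453014 − 453409) = -0.008152
∂h/∂y = (159.12 − 165.17) / (4632025 − 4632465) = +0.01375
Flow direction (−∇h) has components (+0.008152 E, -0.01375 N).
Azimuth = atan2(E, N) = atan2(+0.008152, -0.01375) = 149.3° ≈ 149°.

149°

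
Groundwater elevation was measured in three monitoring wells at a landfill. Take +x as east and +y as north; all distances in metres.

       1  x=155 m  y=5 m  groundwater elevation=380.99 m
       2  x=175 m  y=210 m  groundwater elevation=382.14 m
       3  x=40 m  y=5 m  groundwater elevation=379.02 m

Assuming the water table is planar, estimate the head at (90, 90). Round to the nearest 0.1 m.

380.2 m

Three-point gradient (reference 1): Δ to 2 = (20, 205, +1.15), Δ to 3 = (-115, 0, -1.97).
∂h/∂x = +0.01713, ∂h/∂y = +0.003938 (det = 23575).
h(90, 90) = 380.99 + (+0.01713)·(-65) + (+0.003938)·(85) = 380.99 -1.113 +0.335 = 380.211 m.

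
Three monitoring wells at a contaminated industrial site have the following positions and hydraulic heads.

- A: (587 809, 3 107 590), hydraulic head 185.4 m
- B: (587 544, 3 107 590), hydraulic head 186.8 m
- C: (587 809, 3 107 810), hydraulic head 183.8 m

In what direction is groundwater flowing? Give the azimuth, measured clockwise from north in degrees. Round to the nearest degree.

036°

∂h/∂x = (186.8 − 185.4) / (587544 − 587809) = -0.005283
∂h/∂y = (183.8 − 185.4) / (3107810 − 3107590) = -0.007273
Flow direction (−∇h) has components (+0.005283 E, +0.007273 N).
Azimuth = atan2(E, N) = atan2(+0.005283, +0.007273) = 36.0° ≈ 036°.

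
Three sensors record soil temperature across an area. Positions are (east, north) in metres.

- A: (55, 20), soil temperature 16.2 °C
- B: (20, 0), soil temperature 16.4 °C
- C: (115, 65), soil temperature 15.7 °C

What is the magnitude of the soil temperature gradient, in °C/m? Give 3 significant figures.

0.0149 °C/m

Three-point gradient (reference A): Δ to B = (-35, -20, +0.2), Δ to C = (60, 45, -0.5).
∂T/∂x = +0.002667, ∂T/∂y = -0.01467 (det = -375).
|∇f| = √(0.002667² + -0.01467²) = 0.01491 °C/m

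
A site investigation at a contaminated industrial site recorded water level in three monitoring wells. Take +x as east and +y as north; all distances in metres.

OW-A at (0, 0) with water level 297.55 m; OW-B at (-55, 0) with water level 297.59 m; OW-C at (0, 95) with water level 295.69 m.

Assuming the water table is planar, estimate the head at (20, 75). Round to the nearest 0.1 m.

296.1 m

∂h/∂x = (297.59 − 297.55) / (-55 − 0) = -0.0007273
∂h/∂y = (295.69 − 297.55) / (95 − 0) = -0.01958
h(20, 75) = 297.55 + (-0.0007273)·(20) + (-0.01958)·(75) = 297.55 -0.015 -1.468 = 296.067 m.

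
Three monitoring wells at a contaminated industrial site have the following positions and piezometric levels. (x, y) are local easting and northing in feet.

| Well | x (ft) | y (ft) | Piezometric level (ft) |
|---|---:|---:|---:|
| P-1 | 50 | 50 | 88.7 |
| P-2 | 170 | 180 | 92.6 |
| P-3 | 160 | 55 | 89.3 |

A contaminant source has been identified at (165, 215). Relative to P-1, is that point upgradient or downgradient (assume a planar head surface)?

upgradient

Differences from P-1: to P-2 (Δx, Δy, Δh) = (120, 130, +3.9); to P-3 = (110, 5, +0.6).
Determinant of the coordinate differences = 120·5 − 110·130 = -13700.
∂h/∂x = [(+3.9)·5 − (+0.6)·130] / -13700 = +0.004270
∂h/∂y = [120·(+0.6) − 110·(+3.9)] / -13700 = +0.02606
Head at (165, 215) = 88.7 + (+0.004270)·(115) + (+0.02606)·(165) = 93.49 ft.
That is higher than the 88.7 ft at P-1, so the point is upgradient.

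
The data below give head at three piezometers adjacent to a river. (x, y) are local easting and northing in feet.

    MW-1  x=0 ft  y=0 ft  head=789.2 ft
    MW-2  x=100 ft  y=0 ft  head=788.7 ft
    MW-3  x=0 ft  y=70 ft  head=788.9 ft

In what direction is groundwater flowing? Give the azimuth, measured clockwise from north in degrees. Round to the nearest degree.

049°

∂h/∂x = (788.7 − 789.2) / (100 − 0) = -0.005000
∂h/∂y = (788.9 − 789.2) / (70 − 0) = -0.004286
Flow direction (−∇h) has components (+0.005000 E, +0.004286 N).
Azimuth = atan2(E, N) = atan2(+0.005000, +0.004286) = 49.4° ≈ 049°.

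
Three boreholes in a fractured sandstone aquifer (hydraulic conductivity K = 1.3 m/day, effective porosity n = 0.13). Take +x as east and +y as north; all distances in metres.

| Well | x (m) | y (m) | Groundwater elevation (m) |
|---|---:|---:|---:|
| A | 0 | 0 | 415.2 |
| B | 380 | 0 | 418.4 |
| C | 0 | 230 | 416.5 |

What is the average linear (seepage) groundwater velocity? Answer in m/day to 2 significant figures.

0.10 m/day

∂h/∂x = (418.4 − 415.2) / (380 − 0) = +0.008421
∂h/∂y = (416.5 − 415.2) / (230 − 0) = +0.005652
|∇h| = √(0.008421² + 0.005652²) = 0.01014
Seepage velocity v = K·i/n = 1.3 × 0.01014 / 0.13 = 0.1014 m/day.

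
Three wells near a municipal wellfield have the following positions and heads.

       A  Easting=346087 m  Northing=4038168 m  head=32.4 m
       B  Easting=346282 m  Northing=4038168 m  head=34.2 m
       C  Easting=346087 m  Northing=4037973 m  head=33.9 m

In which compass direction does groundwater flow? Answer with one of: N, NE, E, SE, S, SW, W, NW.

∂h/∂x = (34.2 − 32.4) / (346282 − 346087) = +0.009231
∂h/∂y = (33.9 − 32.4) / (4037973 − 4038168) = -0.007692
Flow = −∇h = (-0.009231 east, +0.007692 north), which points northwest.

NW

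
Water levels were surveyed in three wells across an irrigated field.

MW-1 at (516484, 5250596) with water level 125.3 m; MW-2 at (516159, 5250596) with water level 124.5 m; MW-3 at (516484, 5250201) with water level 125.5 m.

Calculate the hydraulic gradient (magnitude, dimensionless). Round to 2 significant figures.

∂h/∂x = (124.5 − 125.3) / (516159 − 516484) = +0.002462
∂h/∂y = (125.5 − 125.3) / (5250201 − 5250596) = -0.0005063
|∇h| = √(0.002462² + -0.0005063²) = 0.002514

0.0025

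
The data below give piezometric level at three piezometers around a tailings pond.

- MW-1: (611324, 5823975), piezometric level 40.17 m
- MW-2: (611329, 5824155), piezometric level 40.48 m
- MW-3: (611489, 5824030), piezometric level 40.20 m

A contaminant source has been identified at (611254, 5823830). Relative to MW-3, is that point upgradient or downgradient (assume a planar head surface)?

downgradient

Differences from MW-1: to MW-2 (Δx, Δy, Δh) = (5, 180, +0.31); to MW-3 = (165, 55, +0.03).
Solve a·Δx + b·Δy = Δh: det = 5·55 − 165·180 = -29425.
∂h/∂x = [(+0.31)·55 − (+0.03)·180] / -29425 = -0.0003959
∂h/∂y = [5·(+0.03) − 165·(+0.31)] / -29425 = +0.001733
Head at (611254, 5823830) = 40.17 + (-0.0003959)·(-70) + (+0.001733)·(-145) = 39.95 m.
That is lower than the 40.20 m at MW-3, so the point is downgradient.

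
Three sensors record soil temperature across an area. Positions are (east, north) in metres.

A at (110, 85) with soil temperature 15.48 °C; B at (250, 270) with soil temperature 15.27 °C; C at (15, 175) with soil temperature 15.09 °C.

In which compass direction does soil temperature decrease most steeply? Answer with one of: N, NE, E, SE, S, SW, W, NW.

NW

Differences from A: to B (Δx, Δy, Δh) = (140, 185, -0.21); to C = (-95, 90, -0.39).
Determinant of the coordinate differences = 140·90 − (-95)·185 = 30175.
∂T/∂x = [(-0.21)·90 − (-0.39)·185] / 30175 = +0.001765
∂T/∂y = [140·(-0.39) − (-95)·(-0.21)] / 30175 = -0.002471
Steepest decrease is along −∇f = (-0.001765 E, +0.002471 N) → northwest.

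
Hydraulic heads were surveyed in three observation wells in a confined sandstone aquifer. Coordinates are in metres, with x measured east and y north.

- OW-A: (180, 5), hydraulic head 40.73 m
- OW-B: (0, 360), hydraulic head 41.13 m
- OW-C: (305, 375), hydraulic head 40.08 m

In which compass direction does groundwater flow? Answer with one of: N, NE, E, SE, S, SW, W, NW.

Differences from OW-A: to OW-B (Δx, Δy, Δh) = (-180, 355, +0.40); to OW-C = (125, 370, -0.65).
Determinant of the coordinate differences = (-180)·370 − 125·355 = -110975.
∂h/∂x = [(+0.40)·370 − (-0.65)·355] / -110975 = -0.003413
∂h/∂y = [(-180)·(-0.65) − 125·(+0.40)] / -110975 = -0.0006037
Flow = −∇h = (+0.003413 east, +0.0006037 north), which points east.

E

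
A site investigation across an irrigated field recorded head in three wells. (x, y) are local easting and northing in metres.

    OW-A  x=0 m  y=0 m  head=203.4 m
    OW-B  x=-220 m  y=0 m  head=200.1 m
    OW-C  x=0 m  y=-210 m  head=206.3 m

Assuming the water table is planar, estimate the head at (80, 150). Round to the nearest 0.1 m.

202.5 m

∂h/∂x = (200.1 − 203.4) / (-220 − 0) = +0.01500
∂h/∂y = (206.3 − 203.4) / (-210 − 0) = -0.01381
h(80, 150) = 203.4 + (+0.01500)·(80) + (-0.01381)·(150) = 203.4 +1.200 -2.071 = 202.529 m.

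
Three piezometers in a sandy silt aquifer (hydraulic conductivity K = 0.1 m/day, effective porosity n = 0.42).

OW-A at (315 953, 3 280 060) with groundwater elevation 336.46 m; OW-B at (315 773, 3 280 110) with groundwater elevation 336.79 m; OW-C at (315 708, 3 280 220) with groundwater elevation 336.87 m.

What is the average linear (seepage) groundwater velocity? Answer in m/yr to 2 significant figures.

Taking OW-A as reference: OW-B−OW-A = (-180, 50, +0.33); OW-C−OW-A = (-245, 160, +0.41).
Determinant of the coordinate differences = (-180)·160 − (-245)·50 = -16550.
∂h/∂x = [(+0.33)·160 − (+0.41)·50] / -16550 = -0.001952
∂h/∂y = [(-180)·(+0.41) − (-245)·(+0.33)] / -16550 = -0.0004260
|∇h| = √(-0.001952² + -0.0004260²) = 0.001998
Seepage velocity v = K·i/n = 0.1 × 0.001998 / 0.42 = 0.0004757 m/day = 0.1737 m/yr.

0.17 m/yr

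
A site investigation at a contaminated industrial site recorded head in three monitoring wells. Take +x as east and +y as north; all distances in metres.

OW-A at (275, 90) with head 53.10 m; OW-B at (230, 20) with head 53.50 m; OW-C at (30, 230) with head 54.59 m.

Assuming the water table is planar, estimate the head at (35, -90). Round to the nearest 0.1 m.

55.0 m

With h = a·x + b·y + c and OW-A as origin, the differences give:
  (-45)·a + (-70)·b = +0.40
  (-245)·a + 140·b = +1.49
Eliminate b (×140 and ×(-70), subtract): -23450·a = 160.300 → a = ∂h/∂x = -0.006836
Back-substitute: b = ∂h/∂y = -0.001320.
h(35, -90) = 53.10 + (-0.006836)·(-240) + (-0.001320)·(-180) = 53.10 +1.641 +0.238 = 54.978 m.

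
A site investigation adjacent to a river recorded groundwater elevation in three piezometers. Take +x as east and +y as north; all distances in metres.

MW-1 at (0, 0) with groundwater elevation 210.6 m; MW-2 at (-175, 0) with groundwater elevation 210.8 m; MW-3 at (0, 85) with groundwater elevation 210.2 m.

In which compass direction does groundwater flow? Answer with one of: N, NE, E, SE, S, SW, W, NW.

∂h/∂x = (210.8 − 210.6) / (-175 − 0) = -0.001143
∂h/∂y = (210.2 − 210.6) / (85 − 0) = -0.004706
Flow = −∇h = (+0.001143 east, +0.004706 north), which points north.

N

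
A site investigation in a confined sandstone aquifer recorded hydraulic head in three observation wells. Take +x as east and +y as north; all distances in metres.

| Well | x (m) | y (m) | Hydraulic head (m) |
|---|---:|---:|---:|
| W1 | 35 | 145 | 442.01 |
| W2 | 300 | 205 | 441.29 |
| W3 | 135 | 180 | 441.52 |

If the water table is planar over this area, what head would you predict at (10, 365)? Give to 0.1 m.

With h = a·x + b·y + c and W1 as origin, the differences give:
  265·a + 60·b = -0.72
  100·a + 35·b = -0.49
Eliminate b (×35 and ×60, subtract): 3275·a = 4.200 → a = ∂h/∂x = +0.001282
Back-substitute: b = ∂h/∂y = -0.01766.
h(10, 365) = 442.01 + (+0.001282)·(-25) + (-0.01766)·(220) = 442.01 -0.032 -3.886 = 438.092 m.

438.1 m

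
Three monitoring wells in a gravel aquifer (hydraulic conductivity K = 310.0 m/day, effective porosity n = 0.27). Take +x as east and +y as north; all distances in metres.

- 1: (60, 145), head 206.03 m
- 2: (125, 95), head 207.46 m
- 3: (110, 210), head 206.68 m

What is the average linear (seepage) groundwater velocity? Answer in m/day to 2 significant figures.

Differences from 1: to 2 (Δx, Δy, Δh) = (65, -50, +1.43); to 3 = (50, 65, +0.65).
Determinant of the coordinate differences = 65·65 − 50·(-50) = 6725.
∂h/∂x = [(+1.43)·65 − (+0.65)·(-50)] / 6725 = +0.01865
∂h/∂y = [65·(+0.65) − 50·(+1.43)] / 6725 = -0.004349
|∇h| = √(0.01865² + -0.004349²) = 0.01915
Seepage velocity v = K·i/n = 310.0 × 0.01915 / 0.27 = 21.99 m/day.

22 m/day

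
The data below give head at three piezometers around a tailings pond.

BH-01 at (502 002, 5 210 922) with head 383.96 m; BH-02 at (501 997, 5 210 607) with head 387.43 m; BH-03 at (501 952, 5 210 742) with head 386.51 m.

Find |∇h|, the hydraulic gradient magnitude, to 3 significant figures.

With h = a·x + b·y + c and BH-01 as origin, the differences give:
  (-5)·a + (-315)·b = +3.47
  (-50)·a + (-180)·b = +2.55
Eliminate b (×(-180) and ×(-315), subtract): -14850·a = 178.650 → a = ∂h/∂x = -0.01203
Back-substitute: b = ∂h/∂y = -0.01082.
|∇h| = √(-0.01203² + -0.01082²) = 0.01618

0.0162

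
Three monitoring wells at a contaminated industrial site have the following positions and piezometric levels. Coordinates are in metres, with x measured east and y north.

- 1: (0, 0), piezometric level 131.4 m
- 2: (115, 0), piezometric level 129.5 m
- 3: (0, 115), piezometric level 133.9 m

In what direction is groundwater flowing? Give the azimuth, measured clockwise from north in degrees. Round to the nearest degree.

∂h/∂x = (129.5 − 131.4) / (115 − 0) = -0.01652
∂h/∂y = (133.9 − 131.4) / (115 − 0) = +0.02174
Flow direction (−∇h) has components (+0.01652 E, -0.02174 N).
Azimuth = atan2(E, N) = atan2(+0.01652, -0.02174) = 142.8° ≈ 143°.

143°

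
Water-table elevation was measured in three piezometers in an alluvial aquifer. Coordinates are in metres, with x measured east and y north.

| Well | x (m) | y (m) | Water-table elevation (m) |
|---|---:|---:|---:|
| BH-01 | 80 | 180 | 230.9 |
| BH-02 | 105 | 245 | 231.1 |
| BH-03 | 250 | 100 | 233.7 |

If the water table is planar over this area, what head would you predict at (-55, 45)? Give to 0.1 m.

Taking BH-01 as reference: BH-02−BH-01 = (25, 65, +0.2); BH-03−BH-01 = (170, -80, +2.8).
Determinant of the coordinate differences = 25·(-80) − 170·65 = -13050.
∂h/∂x = [(+0.2)·(-80) − (+2.8)·65] / -13050 = +0.01517
∂h/∂y = [25·(+2.8) − 170·(+0.2)] / -13050 = -0.002759
h(-55, 45) = 230.9 + (+0.01517)·(-135) + (-0.002759)·(-135) = 230.9 -2.048 +0.372 = 229.224 m.

229.2 m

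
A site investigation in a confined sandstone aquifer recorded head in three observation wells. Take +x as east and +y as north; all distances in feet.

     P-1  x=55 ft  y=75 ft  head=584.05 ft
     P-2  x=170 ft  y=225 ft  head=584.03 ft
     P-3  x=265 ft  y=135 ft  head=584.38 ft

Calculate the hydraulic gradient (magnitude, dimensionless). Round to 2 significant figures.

Taking P-1 as reference: P-2−P-1 = (115, 150, -0.02); P-3−P-1 = (210, 60, +0.33).
Determinant of the coordinate differences = 115·60 − 210·150 = -24600.
∂h/∂x = [(-0.02)·60 − (+0.33)·150] / -24600 = +0.002061
∂h/∂y = [115·(+0.33) − 210·(-0.02)] / -24600 = -0.001713
|∇h| = √(0.002061² + -0.001713²) = 0.00268

0.0027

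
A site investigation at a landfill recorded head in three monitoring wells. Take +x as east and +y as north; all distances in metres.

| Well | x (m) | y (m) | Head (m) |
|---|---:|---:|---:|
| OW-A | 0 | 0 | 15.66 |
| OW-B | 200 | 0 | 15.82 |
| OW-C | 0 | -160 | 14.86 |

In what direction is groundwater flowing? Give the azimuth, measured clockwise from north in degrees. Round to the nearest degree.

189°

∂h/∂x = (15.82 − 15.66) / (200 − 0) = +0.0008000
∂h/∂y = (14.86 − 15.66) / (-160 − 0) = +0.005000
Flow direction (−∇h) has components (-0.0008000 E, -0.005000 N).
Azimuth = atan2(E, N) = atan2(-0.0008000, -0.005000) = 189.1° ≈ 189°.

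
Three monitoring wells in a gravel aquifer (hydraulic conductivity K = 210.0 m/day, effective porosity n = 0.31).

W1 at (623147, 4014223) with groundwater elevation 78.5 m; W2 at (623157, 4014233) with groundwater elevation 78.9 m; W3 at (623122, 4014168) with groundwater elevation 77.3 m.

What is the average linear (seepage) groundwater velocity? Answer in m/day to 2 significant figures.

With h = a·x + b·y + c and W1 as origin, the differences give:
  10·a + 10·b = +0.4
  (-25)·a + (-55)·b = -1.2
Eliminate b (×(-55) and ×10, subtract): -300·a = -10.00 → a = ∂h/∂x = +0.03333
Back-substitute: b = ∂h/∂y = +0.006667.
|∇h| = √(0.03333² + 0.006667²) = 0.03399
Seepage velocity v = K·i/n = 210.0 × 0.03399 / 0.31 = 23.03 m/day.

23 m/day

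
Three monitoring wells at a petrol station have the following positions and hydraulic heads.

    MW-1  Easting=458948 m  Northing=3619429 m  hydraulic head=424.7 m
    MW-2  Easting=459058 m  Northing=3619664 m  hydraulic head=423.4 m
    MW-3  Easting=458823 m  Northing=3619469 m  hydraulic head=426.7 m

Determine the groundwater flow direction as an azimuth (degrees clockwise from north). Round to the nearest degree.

Differences from MW-1: to MW-2 (Δx, Δy, Δh) = (110, 235, -1.3); to MW-3 = (-125, 40, +2.0).
Determinant of the coordinate differences = 110·40 − (-125)·235 = 33775.
∂h/∂x = [(-1.3)·40 − (+2.0)·235] / 33775 = -0.01546
∂h/∂y = [110·(+2.0) − (-125)·(-1.3)] / 33775 = +0.001702
Flow direction (−∇h) has components (+0.01546 E, -0.001702 N).
Azimuth = atan2(E, N) = atan2(+0.01546, -0.001702) = 96.3° ≈ 096°.

096°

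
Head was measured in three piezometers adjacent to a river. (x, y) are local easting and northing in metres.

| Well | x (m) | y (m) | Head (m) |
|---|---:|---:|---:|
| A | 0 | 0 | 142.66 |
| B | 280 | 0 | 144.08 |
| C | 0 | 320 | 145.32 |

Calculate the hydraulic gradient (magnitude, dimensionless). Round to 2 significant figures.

∂h/∂x = (144.08 − 142.66) / (280 − 0) = +0.005071
∂h/∂y = (145.32 − 142.66) / (320 − 0) = +0.008312
|∇h| = √(0.005071² + 0.008312²) = 0.009737

0.0097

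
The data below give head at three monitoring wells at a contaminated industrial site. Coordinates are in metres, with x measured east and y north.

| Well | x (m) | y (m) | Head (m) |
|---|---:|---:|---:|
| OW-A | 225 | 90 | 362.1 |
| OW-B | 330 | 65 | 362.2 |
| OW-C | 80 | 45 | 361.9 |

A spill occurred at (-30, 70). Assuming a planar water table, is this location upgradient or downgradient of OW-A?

downgradient

Differences from OW-A: to OW-B (Δx, Δy, Δh) = (105, -25, +0.1); to OW-C = (-145, -45, -0.2).
Determinant of the coordinate differences = 105·(-45) − (-145)·(-25) = -8350.
∂h/∂x = [(+0.1)·(-45) − (-0.2)·(-25)] / -8350 = +0.001138
∂h/∂y = [105·(-0.2) − (-145)·(+0.1)] / -8350 = +0.0007784
Head at (-30, 70) = 362.1 + (+0.001138)·(-255) + (+0.0007784)·(-20) = 361.79 m.
That is lower than the 362.1 m at OW-A, so the point is downgradient.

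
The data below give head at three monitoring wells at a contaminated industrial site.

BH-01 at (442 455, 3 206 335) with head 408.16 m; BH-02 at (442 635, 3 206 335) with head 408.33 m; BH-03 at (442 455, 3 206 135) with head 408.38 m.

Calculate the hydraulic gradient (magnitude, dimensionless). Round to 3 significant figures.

0.00145

∂h/∂x = (408.33 − 408.16) / (442635 − 442455) = +0.0009444
∂h/∂y = (408.38 − 408.16) / (3206135 − 3206335) = -0.001100
|∇h| = √(0.0009444² + -0.001100²) = 0.00145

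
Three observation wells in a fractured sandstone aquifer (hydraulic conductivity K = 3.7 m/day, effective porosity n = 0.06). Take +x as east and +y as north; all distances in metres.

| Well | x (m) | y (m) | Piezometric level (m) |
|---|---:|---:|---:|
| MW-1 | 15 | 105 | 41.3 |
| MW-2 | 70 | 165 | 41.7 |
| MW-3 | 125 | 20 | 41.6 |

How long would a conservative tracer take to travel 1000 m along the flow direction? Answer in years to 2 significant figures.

With h = a·x + b·y + c and MW-1 as origin, the differences give:
  55·a + 60·b = +0.4
  110·a + (-85)·b = +0.3
Eliminate b (×(-85) and ×60, subtract): -11275·a = -52.00 → a = ∂h/∂x = +0.004612
Back-substitute: b = ∂h/∂y = +0.002439.
|∇h| = √(0.004612² + 0.002439²) = 0.005217
Seepage velocity v = K·i/n = 3.7 × 0.005217 / 0.06 = 0.3217 m/day.
t = 1000 / 0.3217 = 3108 days = 8.51 years.

8.5 years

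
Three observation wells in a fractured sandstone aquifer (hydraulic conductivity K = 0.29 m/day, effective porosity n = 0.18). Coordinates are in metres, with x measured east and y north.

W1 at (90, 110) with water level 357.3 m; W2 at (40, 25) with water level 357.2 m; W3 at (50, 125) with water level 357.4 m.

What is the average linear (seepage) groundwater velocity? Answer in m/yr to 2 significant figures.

1.6 m/yr

Taking W1 as reference: W2−W1 = (-50, -85, -0.1); W3−W1 = (-40, 15, +0.1).
Determinant of the coordinate differences = (-50)·15 − (-40)·(-85) = -4150.
∂h/∂x = [(-0.1)·15 − (+0.1)·(-85)] / -4150 = -0.001687
∂h/∂y = [(-50)·(+0.1) − (-40)·(-0.1)] / -4150 = +0.002169
|∇h| = √(-0.001687² + 0.002169²) = 0.002748
Seepage velocity v = K·i/n = 0.29 × 0.002748 / 0.18 = 0.004427 m/day = 1.617 m/yr.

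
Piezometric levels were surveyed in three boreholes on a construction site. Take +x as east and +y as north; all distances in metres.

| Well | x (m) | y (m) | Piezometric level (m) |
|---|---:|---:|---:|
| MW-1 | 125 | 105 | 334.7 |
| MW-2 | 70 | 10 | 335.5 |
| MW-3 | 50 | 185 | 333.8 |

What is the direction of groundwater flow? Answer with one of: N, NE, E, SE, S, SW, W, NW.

Differences from MW-1: to MW-2 (Δx, Δy, Δh) = (-55, -95, +0.8); to MW-3 = (-75, 80, -0.9).
Determinant of the coordinate differences = (-55)·80 − (-75)·(-95) = -11525.
∂h/∂x = [(+0.8)·80 − (-0.9)·(-95)] / -11525 = +0.001866
∂h/∂y = [(-55)·(-0.9) − (-75)·(+0.8)] / -11525 = -0.009501
Flow = −∇h = (-0.001866 east, +0.009501 north), which points north.

N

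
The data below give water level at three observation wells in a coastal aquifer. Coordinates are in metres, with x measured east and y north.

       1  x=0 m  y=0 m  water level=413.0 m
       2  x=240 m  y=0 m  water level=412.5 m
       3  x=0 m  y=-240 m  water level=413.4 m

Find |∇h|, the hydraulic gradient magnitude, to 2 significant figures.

∂h/∂x = (412.5 − 413.0) / (240 − 0) = -0.002083
∂h/∂y = (413.4 − 413.0) / (-240 − 0) = -0.001667
|∇h| = √(-0.002083² + -0.001667²) = 0.002668

0.0027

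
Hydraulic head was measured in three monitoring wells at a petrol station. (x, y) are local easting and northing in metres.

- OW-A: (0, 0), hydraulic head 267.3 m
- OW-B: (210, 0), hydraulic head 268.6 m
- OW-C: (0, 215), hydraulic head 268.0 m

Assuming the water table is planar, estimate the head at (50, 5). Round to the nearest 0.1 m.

267.6 m

∂h/∂x = (268.6 − 267.3) / (210 − 0) = +0.006190
∂h/∂y = (268.0 − 267.3) / (215 − 0) = +0.003256
h(50, 5) = 267.3 + (+0.006190)·(50) + (+0.003256)·(5) = 267.3 +0.310 +0.016 = 267.626 m.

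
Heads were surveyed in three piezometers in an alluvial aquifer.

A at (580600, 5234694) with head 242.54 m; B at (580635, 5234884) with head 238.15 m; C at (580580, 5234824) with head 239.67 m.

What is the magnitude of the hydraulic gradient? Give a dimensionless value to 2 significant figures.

0.023

Taking A as reference: B−A = (35, 190, -4.39); C−A = (-20, 130, -2.87).
Determinant of the coordinate differences = 35·130 − (-20)·190 = 8350.
∂h/∂x = [(-4.39)·130 − (-2.87)·190] / 8350 = -0.003042
∂h/∂y = [35·(-2.87) − (-20)·(-4.39)] / 8350 = -0.02254
|∇h| = √(-0.003042² + -0.02254²) = 0.02274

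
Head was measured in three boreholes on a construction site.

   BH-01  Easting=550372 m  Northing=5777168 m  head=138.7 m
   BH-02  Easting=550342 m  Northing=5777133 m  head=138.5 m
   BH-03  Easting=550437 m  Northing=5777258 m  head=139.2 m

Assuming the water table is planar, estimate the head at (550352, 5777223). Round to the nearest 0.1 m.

Differences from BH-01: to BH-02 (Δx, Δy, Δh) = (-30, -35, -0.2); to BH-03 = (65, 90, +0.5).
Determinant of the coordinate differences = (-30)·90 − 65·(-35) = -425.
∂h/∂x = [(-0.2)·90 − (+0.5)·(-35)] / -425 = +0.001176
∂h/∂y = [(-30)·(+0.5) − 65·(-0.2)] / -425 = +0.004706
h(550352, 5777223) = 138.7 + (+0.001176)·(-20) + (+0.004706)·(55) = 138.7 -0.024 +0.259 = 138.935 m.

138.9 m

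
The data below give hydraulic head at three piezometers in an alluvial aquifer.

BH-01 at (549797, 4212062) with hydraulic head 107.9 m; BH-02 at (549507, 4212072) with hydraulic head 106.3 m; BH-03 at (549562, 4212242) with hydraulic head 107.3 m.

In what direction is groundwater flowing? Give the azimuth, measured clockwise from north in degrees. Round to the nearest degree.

234°

With h = a·x + b·y + c and BH-01 as origin, the differences give:
  (-290)·a + 10·b = -1.6
  (-235)·a + 180·b = -0.6
Eliminate b (×180 and ×10, subtract): -49850·a = -282.00 → a = ∂h/∂x = +0.005657
Back-substitute: b = ∂h/∂y = +0.004052.
Flow direction (−∇h) has components (-0.005657 E, -0.004052 N).
Azimuth = atan2(E, N) = atan2(-0.005657, -0.004052) = 234.4° ≈ 234°.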